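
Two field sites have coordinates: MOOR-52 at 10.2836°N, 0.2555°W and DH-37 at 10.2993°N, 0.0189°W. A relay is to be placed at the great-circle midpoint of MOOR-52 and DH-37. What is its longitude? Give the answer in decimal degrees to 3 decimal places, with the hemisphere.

0.137°W

Bx = cos φ₂ cos Δλ = 0.983879,  By = cos φ₂ sin Δλ = 0.004063
φₘ = atan2(sin φ₁ + sin φ₂, √((cos φ₁ + Bx)² + By²)) = 10.29147°
λₘ = λ₁ + atan2(By, cos φ₁ + Bx) = -0.13720°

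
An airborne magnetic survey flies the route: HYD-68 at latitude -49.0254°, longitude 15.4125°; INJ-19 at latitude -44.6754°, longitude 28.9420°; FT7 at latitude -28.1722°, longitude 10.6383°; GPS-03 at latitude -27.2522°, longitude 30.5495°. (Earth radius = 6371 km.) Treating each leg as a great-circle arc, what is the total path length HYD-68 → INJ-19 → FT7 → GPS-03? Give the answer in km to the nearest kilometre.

5543 km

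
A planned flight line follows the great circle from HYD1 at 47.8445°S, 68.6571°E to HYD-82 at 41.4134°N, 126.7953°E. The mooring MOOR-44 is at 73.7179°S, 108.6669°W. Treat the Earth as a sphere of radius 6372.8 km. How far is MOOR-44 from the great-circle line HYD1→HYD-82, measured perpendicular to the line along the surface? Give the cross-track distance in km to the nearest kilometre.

3688 km

δ₁₃ = central angle HYD1→MOOR-44 = 1.019688 rad  (haversine)
θ₁₃ = bearing HYD1→MOOR-44 = 180.880°,  θ₁₂ = bearing HYD1→HYD-82 = 40.819°
dₓₜ = R·arcsin(sin δ₁₃ · sin(θ₁₃ − θ₁₂)) = 6372.8·arcsin(0.85194·sin(140.062°)) = 3687.801 km
|dₓₜ| = 3687.801 km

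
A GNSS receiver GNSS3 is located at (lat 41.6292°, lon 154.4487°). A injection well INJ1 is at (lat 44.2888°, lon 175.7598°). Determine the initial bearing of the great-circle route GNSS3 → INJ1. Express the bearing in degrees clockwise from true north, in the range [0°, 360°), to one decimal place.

Δλ = 21.3111°
y = sin Δλ · cos φ₂ = 0.260155
x = cos φ₁ sin φ₂ − sin φ₁ cos φ₂ cos Δλ = 0.078918
θ = atan2(y, x) = 73.1247° → 73.1247° (mod 360°)

73.1°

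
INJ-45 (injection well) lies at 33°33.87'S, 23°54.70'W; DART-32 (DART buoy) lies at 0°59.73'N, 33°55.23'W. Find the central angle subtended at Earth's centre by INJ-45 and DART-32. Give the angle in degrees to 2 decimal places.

35.82°

INJ-45: φ = -33.56450°, λ = -23.91167°
DART-32: φ = +0.99550°, λ = -33.92050°
Δφ = 34.5600°,  Δλ = -10.0088°
a = sin²(Δφ/2) + cos φ₁ cos φ₂ sin²(Δλ/2) = 0.094573
c = 2·arcsin(√a) = 0.625188 rad = 35.8206°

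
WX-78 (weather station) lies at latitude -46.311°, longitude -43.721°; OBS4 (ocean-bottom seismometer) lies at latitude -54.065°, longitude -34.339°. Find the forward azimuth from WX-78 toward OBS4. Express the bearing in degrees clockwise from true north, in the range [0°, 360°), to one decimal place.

145.8°

Δλ = 9.3820°
y = sin Δλ · cos φ₂ = 0.095669
x = cos φ₁ sin φ₂ − sin φ₁ cos φ₂ cos Δλ = -0.140597
θ = atan2(y, x) = 145.7667° → 145.7667° (mod 360°)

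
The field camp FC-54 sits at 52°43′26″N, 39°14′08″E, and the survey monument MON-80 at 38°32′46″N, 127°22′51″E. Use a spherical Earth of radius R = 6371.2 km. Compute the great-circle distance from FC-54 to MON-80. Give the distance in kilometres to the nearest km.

6589 km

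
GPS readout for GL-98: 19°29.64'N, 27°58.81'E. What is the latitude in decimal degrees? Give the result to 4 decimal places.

19° + 29.64′/60 = 19 + 0.49400 = 19.4940°

19.4940°N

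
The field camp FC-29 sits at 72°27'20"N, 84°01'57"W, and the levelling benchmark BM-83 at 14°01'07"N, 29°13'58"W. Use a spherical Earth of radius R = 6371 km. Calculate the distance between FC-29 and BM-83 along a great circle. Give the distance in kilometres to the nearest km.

FC-29: φ = +72.45556°, λ = -84.03250°
BM-83: φ = +14.01861°, λ = -29.23278°
Δφ = -58.4369°,  Δλ = 54.7997°
a = sin²(Δφ/2) + cos φ₁ cos φ₂ sin²(Δλ/2) = 0.300221
c = 2·arcsin(√a) = 1.159762 rad = 66.4495°
d = R·c = 6371 × 1.159762 = 7388.8 km

7389 km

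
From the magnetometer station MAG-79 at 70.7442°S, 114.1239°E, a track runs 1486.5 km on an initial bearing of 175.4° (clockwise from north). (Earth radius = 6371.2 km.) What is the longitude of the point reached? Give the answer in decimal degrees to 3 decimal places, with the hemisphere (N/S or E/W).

δ = d/R = 1486.5/6371.2 = 0.233316 rad
φ₂ = arcsin(sin φ₁ cos δ + cos φ₁ sin δ cos θ)
   = arcsin(-0.94406·0.97291 + 0.32979·0.23120·-0.99678) = -83.97657°
λ₂ = λ₁ + atan2(sin θ sin δ cos φ₁, cos δ − sin φ₁ sin φ₂) = 124.30168°

124.302°E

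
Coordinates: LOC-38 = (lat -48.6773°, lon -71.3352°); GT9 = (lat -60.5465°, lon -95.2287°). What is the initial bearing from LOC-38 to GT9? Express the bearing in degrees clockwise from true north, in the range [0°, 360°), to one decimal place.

220.0°

Δλ = -23.8935°
y = sin Δλ · cos φ₂ = -0.199164
x = cos φ₁ sin φ₂ − sin φ₁ cos φ₂ cos Δλ = -0.237326
θ = atan2(y, x) = -139.9966° → 220.0034° (mod 360°)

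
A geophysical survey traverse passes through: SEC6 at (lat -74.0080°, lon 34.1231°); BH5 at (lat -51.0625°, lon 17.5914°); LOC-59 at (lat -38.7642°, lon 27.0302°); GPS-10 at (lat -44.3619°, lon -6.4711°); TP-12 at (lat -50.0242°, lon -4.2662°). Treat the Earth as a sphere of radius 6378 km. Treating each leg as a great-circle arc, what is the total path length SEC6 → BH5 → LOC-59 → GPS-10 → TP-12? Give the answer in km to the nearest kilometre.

SEC6→BH5: c = 0.418453 rad, d = 2668.89 km
BH5→LOC-59: c = 0.243843 rad, d = 1555.23 km
LOC-59→GPS-10: c = 0.444972 rad, d = 2838.03 km
GPS-10→TP-12: c = 0.102215 rad, d = 651.92 km
Total = 2668.89 + 1555.23 + 2838.03 + 651.92 = 7714.08 km

7714 km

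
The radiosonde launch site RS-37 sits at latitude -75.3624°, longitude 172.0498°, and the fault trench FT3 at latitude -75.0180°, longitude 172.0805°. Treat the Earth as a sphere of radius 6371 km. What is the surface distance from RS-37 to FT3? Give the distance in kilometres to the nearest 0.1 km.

Δφ = 0.3444°,  Δλ = 0.0307°
a = sin²(Δφ/2) + cos φ₁ cos φ₂ sin²(Δλ/2) = 0.000009
c = 2·arcsin(√a) = 0.006012 rad = 0.3445°
d = R·c = 6371 × 0.006012 = 38.3 km

38.3 km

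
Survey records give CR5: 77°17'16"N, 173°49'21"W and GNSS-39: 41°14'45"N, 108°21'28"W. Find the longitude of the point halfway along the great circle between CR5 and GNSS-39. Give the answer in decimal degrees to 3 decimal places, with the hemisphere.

CR5: φ = +77.28778°, λ = -173.82250°
GNSS-39: φ = +41.24583°, λ = -108.35778°
Bx = cos φ₂ cos Δλ = 0.312224,  By = cos φ₂ sin Δλ = 0.683997
φₘ = atan2(sin φ₁ + sin φ₂, √((cos φ₁ + Bx)² + By²)) = 62.06906°
λₘ = λ₁ + atan2(By, cos φ₁ + Bx) = -121.71214°

121.712°W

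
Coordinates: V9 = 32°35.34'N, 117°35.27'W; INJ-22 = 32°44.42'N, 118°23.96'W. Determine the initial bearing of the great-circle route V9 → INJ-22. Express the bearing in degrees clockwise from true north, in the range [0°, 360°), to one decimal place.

282.7°

V9: φ = +32.58900°, λ = -117.58783°
INJ-22: φ = +32.74033°, λ = -118.39933°
Δλ = -0.8115°
y = sin Δλ · cos φ₂ = -0.011913
x = cos φ₁ sin φ₂ − sin φ₁ cos φ₂ cos Δλ = 0.002687
θ = atan2(y, x) = -77.2907° → 282.7093° (mod 360°)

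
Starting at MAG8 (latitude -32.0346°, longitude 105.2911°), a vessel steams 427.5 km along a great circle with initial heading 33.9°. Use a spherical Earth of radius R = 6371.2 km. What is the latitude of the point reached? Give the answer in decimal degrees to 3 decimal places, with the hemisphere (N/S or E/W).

δ = d/R = 427.5/6371.2 = 0.067099 rad
φ₂ = arcsin(sin φ₁ cos δ + cos φ₁ sin δ cos θ)
   = arcsin(-0.53043·0.99775 + 0.84773·0.06705·0.83001) = -28.82008°
λ₂ = λ₁ + atan2(sin θ sin δ cos φ₁, cos δ − sin φ₁ sin φ₂) = 107.73738°

28.820°S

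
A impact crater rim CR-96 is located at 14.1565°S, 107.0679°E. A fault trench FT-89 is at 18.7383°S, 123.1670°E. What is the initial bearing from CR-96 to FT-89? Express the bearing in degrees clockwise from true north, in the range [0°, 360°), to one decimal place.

108.7°

Δλ = 16.0991°
y = sin Δλ · cos φ₂ = 0.262602
x = cos φ₁ sin φ₂ − sin φ₁ cos φ₂ cos Δλ = -0.088965
θ = atan2(y, x) = 108.7155° → 108.7155° (mod 360°)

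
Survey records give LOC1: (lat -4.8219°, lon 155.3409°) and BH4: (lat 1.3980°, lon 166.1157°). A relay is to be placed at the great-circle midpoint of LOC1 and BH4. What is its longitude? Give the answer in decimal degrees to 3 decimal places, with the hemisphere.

160.737°E

Bx = cos φ₂ cos Δλ = 0.982077,  By = cos φ₂ sin Δλ = 0.186894
φₘ = atan2(sin φ₁ + sin φ₂, √((cos φ₁ + Bx)² + By²)) = -1.71954°
λₘ = λ₁ + atan2(By, cos φ₁ + Bx) = 160.73707°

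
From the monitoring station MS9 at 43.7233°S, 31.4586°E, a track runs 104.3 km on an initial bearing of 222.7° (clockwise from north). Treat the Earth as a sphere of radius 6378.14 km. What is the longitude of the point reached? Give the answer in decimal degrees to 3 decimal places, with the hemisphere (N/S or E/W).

30.569°E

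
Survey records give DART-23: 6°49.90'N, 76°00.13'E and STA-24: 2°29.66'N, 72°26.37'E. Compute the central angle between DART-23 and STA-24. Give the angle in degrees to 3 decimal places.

DART-23: φ = +6.83167°, λ = +76.00217°
STA-24: φ = +2.49433°, λ = +72.43950°
Δφ = -4.3373°,  Δλ = -3.5627°
a = sin²(Δφ/2) + cos φ₁ cos φ₂ sin²(Δλ/2) = 0.002390
c = 2·arcsin(√a) = 0.097824 rad = 5.6049°

5.605°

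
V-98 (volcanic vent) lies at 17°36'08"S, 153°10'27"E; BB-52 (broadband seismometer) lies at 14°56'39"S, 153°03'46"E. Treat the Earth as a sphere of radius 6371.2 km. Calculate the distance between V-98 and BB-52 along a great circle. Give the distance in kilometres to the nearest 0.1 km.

295.8 km

V-98: φ = -17.60222°, λ = +153.17417°
BB-52: φ = -14.94417°, λ = +153.06278°
Δφ = 2.6581°,  Δλ = -0.1114°
a = sin²(Δφ/2) + cos φ₁ cos φ₂ sin²(Δλ/2) = 0.000539
c = 2·arcsin(√a) = 0.046429 rad = 2.6602°
d = R·c = 6371.2 × 0.046429 = 295.8 km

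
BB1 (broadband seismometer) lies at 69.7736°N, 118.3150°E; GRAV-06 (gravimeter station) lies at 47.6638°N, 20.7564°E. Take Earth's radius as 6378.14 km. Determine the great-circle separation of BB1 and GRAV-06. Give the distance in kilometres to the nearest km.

5396 km

Δφ = -22.1098°,  Δλ = -97.5586°
a = sin²(Δφ/2) + cos φ₁ cos φ₂ sin²(Δλ/2) = 0.168503
c = 2·arcsin(√a) = 0.845986 rad = 48.4714°
d = R·c = 6378.14 × 0.845986 = 5395.8 km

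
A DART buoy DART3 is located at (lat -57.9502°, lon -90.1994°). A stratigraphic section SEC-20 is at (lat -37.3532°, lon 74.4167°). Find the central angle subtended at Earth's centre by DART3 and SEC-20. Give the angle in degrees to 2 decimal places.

Δφ = 20.5970°,  Δλ = 164.6161°
a = sin²(Δφ/2) + cos φ₁ cos φ₂ sin²(Δλ/2) = 0.446228
c = 2·arcsin(√a) = 1.463044 rad = 83.8263°

83.83°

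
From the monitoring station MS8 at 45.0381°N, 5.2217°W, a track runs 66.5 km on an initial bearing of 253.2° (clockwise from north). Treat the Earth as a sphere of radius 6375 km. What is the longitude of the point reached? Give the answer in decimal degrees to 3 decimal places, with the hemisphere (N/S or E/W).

6.029°W

δ = d/R = 66.5/6375 = 0.010431 rad
φ₂ = arcsin(sin φ₁ cos δ + cos φ₁ sin δ cos θ)
   = arcsin(0.70758·0.99995 + 0.70664·0.01043·-0.28903) = 44.86250°
λ₂ = λ₁ + atan2(sin θ sin δ cos φ₁, cos δ − sin φ₁ sin φ₂) = -6.02894°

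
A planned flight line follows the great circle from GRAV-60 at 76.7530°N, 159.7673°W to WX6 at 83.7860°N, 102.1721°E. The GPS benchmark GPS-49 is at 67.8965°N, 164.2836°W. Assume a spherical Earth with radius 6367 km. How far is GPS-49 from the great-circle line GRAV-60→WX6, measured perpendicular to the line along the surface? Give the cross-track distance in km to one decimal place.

566.5 km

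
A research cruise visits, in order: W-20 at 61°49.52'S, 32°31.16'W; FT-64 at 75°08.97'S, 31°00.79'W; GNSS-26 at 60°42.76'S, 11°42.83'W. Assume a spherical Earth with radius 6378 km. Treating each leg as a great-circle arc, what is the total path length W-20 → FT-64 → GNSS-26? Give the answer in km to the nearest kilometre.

W-20: φ = -61.82533°, λ = -32.51933°
FT-64: φ = -75.14950°, λ = -31.01317°
GNSS-26: φ = -60.71267°, λ = -11.71383°
W-20→FT-64: c = 0.232732 rad, d = 1484.36 km
FT-64→GNSS-26: c = 0.278832 rad, d = 1778.39 km
Total = 1484.36 + 1778.39 = 3262.76 km

3263 km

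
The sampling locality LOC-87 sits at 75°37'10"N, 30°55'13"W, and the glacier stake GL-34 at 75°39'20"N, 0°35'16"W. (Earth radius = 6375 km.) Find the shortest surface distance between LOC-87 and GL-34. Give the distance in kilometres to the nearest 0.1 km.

LOC-87: φ = +75.61944°, λ = -30.92028°
GL-34: φ = +75.65556°, λ = -0.58778°
Δφ = 0.0361°,  Δλ = 30.3325°
a = sin²(Δφ/2) + cos φ₁ cos φ₂ sin²(Δλ/2) = 0.004212
c = 2·arcsin(√a) = 0.129886 rad = 7.4419°
d = R·c = 6375 × 0.129886 = 828.0 km

828.0 km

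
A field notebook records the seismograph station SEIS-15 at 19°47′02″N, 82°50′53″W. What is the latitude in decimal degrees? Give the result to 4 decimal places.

19° + 47′/60 + 2″/3600 = 19 + 0.78333 + 0.00056 = 19.7839°

19.7839°N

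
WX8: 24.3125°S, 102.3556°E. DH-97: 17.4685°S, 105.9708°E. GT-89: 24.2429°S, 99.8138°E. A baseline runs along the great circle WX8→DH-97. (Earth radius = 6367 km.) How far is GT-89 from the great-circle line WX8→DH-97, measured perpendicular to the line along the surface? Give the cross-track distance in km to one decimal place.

δ₁₃ = central angle WX8→GT-89 = 0.040457 rad  (haversine)
θ₁₃ = bearing WX8→GT-89 = 271.198°,  θ₁₂ = bearing WX8→DH-97 = 26.934°
dₓₜ = R·arcsin(sin δ₁₃ · sin(θ₁₃ − θ₁₂)) = 6367·arcsin(0.04045·sin(244.264°)) = -232.027 km
|dₓₜ| = 232.027 km

232.0 km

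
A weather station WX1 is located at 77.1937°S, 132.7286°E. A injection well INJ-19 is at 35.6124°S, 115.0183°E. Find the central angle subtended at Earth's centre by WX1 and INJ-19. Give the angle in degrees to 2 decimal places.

42.31°

Δφ = 41.5813°,  Δλ = -17.7103°
a = sin²(Δφ/2) + cos φ₁ cos φ₂ sin²(Δλ/2) = 0.130263
c = 2·arcsin(√a) = 0.738507 rad = 42.3133°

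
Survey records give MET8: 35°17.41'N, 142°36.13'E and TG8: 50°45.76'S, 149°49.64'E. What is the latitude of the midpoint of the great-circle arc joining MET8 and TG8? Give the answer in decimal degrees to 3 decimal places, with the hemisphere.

7.751°S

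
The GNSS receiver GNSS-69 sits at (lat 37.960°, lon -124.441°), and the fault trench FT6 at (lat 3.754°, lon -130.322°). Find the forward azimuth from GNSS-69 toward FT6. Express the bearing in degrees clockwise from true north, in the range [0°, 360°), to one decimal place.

Δλ = -5.8810°
y = sin Δλ · cos φ₂ = -0.102243
x = cos φ₁ sin φ₂ − sin φ₁ cos φ₂ cos Δλ = -0.558940
θ = atan2(y, x) = -169.6339° → 190.3661° (mod 360°)

190.4°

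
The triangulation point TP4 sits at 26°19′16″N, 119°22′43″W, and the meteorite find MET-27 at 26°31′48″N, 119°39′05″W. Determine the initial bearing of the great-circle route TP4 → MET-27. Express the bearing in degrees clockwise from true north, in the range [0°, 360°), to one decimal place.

310.6°

TP4: φ = +26.32111°, λ = -119.37861°
MET-27: φ = +26.53000°, λ = -119.65139°
Δλ = -0.2728°
y = sin Δλ · cos φ₂ = -0.004260
x = cos φ₁ sin φ₂ − sin φ₁ cos φ₂ cos Δλ = 0.003650
θ = atan2(y, x) = -49.4045° → 310.5955° (mod 360°)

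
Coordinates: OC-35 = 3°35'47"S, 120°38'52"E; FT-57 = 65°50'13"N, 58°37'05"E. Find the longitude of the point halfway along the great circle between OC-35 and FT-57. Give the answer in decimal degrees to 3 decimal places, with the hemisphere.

OC-35: φ = -3.59639°, λ = +120.64778°
FT-57: φ = +65.83694°, λ = +58.61806°
Bx = cos φ₂ cos Δλ = 0.191984,  By = cos φ₂ sin Δλ = -0.361521
φₘ = atan2(sin φ₁ + sin φ₂, √((cos φ₁ + Bx)² + By²)) = 34.33930°
λₘ = λ₁ + atan2(By, cos φ₁ + Bx) = 103.74924°

103.749°E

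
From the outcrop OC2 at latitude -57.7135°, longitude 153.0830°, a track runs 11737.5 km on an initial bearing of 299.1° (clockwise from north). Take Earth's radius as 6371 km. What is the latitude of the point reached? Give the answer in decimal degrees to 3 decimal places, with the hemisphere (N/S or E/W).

δ = d/R = 11737.5/6371 = 1.842332 rad
φ₂ = arcsin(sin φ₁ cos δ + cos φ₁ sin δ cos θ)
   = arcsin(-0.84539·-0.26821 + 0.53415·0.96336·0.48634) = 28.48979°
λ₂ = λ₁ + atan2(sin θ sin δ cos φ₁, cos δ − sin φ₁ sin φ₂) = 79.80001°

28.490°N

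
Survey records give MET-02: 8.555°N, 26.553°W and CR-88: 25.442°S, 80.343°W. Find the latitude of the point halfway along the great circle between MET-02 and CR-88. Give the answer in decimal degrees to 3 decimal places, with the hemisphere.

Bx = cos φ₂ cos Δλ = 0.533456,  By = cos φ₂ sin Δλ = -0.728609
φₘ = atan2(sin φ₁ + sin φ₂, √((cos φ₁ + Bx)² + By²)) = -9.44758°
λₘ = λ₁ + atan2(By, cos φ₁ + Bx) = -52.12944°

9.448°S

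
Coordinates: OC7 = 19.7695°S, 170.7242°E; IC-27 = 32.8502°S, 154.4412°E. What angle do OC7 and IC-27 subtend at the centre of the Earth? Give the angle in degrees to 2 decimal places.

19.55°

Δφ = -13.0807°,  Δλ = -16.2830°
a = sin²(Δφ/2) + cos φ₁ cos φ₂ sin²(Δλ/2) = 0.028829
c = 2·arcsin(√a) = 0.341238 rad = 19.5515°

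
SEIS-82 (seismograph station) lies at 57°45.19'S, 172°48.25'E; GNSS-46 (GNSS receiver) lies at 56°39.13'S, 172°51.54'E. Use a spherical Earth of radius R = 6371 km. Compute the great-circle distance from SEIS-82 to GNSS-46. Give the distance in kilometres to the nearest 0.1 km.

SEIS-82: φ = -57.75317°, λ = +172.80417°
GNSS-46: φ = -56.65217°, λ = +172.85900°
Δφ = 1.1010°,  Δλ = 0.0548°
a = sin²(Δφ/2) + cos φ₁ cos φ₂ sin²(Δλ/2) = 0.000092
c = 2·arcsin(√a) = 0.019223 rad = 1.1014°
d = R·c = 6371 × 0.019223 = 122.5 km

122.5 km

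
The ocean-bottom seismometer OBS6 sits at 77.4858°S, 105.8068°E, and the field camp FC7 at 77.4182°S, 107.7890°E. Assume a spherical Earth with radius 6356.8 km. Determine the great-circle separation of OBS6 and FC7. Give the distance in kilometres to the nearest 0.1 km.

48.4 km

Δφ = 0.0676°,  Δλ = 1.9822°
a = sin²(Δφ/2) + cos φ₁ cos φ₂ sin²(Δλ/2) = 0.000014
c = 2·arcsin(√a) = 0.007608 rad = 0.4359°
d = R·c = 6356.8 × 0.007608 = 48.4 km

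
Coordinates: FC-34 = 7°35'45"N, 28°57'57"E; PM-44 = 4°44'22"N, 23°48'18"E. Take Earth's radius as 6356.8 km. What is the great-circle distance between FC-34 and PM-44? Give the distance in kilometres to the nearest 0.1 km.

651.5 km

FC-34: φ = +7.59583°, λ = +28.96583°
PM-44: φ = +4.73944°, λ = +23.80500°
Δφ = -2.8564°,  Δλ = -5.1608°
a = sin²(Δφ/2) + cos φ₁ cos φ₂ sin²(Δλ/2) = 0.002623
c = 2·arcsin(√a) = 0.102485 rad = 5.8720°
d = R·c = 6356.8 × 0.102485 = 651.5 km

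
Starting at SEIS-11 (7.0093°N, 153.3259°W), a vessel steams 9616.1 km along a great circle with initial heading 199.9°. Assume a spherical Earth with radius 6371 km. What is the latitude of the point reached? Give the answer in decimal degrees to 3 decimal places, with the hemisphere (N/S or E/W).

δ = d/R = 9616.1/6371 = 1.509355 rad
φ₂ = arcsin(sin φ₁ cos δ + cos φ₁ sin δ cos θ)
   = arcsin(0.12203·0.06140 + 0.99253·0.99811·-0.94029) = -67.51905°
λ₂ = λ₁ + atan2(sin θ sin δ cos φ₁, cos δ − sin φ₁ sin φ₂) = 143.99003°

67.519°S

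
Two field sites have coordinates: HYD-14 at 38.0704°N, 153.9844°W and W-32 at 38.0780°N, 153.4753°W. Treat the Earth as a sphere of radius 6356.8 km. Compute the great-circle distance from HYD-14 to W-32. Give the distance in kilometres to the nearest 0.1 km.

Δφ = 0.0076°,  Δλ = 0.5091°
a = sin²(Δφ/2) + cos φ₁ cos φ₂ sin²(Δλ/2) = 0.000012
c = 2·arcsin(√a) = 0.006996 rad = 0.4008°
d = R·c = 6356.8 × 0.006996 = 44.5 km

44.5 km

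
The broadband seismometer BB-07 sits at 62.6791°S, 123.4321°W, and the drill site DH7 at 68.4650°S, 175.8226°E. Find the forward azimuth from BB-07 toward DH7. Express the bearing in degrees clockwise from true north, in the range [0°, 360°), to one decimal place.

230.1°

Δλ = -60.7453°
y = sin Δλ · cos φ₂ = -0.320252
x = cos φ₁ sin φ₂ − sin φ₁ cos φ₂ cos Δλ = -0.267560
θ = atan2(y, x) = -129.8777° → 230.1223° (mod 360°)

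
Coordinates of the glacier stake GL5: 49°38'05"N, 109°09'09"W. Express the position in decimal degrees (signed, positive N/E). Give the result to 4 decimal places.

lat: 49.6347° N → +49.6347°
lon: 109.1525° W → -109.1525°

+49.6347°, -109.1525°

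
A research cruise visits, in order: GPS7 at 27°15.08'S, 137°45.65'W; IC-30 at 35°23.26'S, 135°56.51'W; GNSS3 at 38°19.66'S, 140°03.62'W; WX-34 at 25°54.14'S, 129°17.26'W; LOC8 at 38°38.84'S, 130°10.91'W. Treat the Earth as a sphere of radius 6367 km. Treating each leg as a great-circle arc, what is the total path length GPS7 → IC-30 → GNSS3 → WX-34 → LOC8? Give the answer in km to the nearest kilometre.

4540 km

GPS7: φ = -27.25133°, λ = -137.76083°
IC-30: φ = -35.38767°, λ = -135.94183°
GNSS3: φ = -38.32767°, λ = -140.06033°
WX-34: φ = -25.90233°, λ = -129.28767°
LOC8: φ = -38.64733°, λ = -130.18183°
GPS7→IC-30: c = 0.144563 rad, d = 920.44 km
IC-30→GNSS3: c = 0.077061 rad, d = 490.65 km
GNSS3→WX-34: c = 0.268609 rad, d = 1710.24 km
WX-34→LOC8: c = 0.222830 rad, d = 1418.76 km
Total = 920.44 + 490.65 + 1710.24 + 1418.76 = 4540.08 km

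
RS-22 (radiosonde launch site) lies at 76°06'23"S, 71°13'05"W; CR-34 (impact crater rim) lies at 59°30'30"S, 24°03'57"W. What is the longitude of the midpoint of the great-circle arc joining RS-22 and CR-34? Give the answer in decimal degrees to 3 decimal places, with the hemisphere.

38.773°W

RS-22: φ = -76.10639°, λ = -71.21806°
CR-34: φ = -59.50833°, λ = -24.06583°
Bx = cos φ₂ cos Δλ = 0.345068,  By = cos φ₂ sin Δλ = 0.372016
φₘ = atan2(sin φ₁ + sin φ₂, √((cos φ₁ + Bx)² + By²)) = -69.27256°
λₘ = λ₁ + atan2(By, cos φ₁ + Bx) = -38.77304°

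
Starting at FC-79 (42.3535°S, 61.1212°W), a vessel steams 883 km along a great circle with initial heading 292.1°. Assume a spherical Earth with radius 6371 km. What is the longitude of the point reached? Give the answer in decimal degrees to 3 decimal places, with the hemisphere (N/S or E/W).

70.597°W

δ = d/R = 883/6371 = 0.138597 rad
φ₂ = arcsin(sin φ₁ cos δ + cos φ₁ sin δ cos θ)
   = arcsin(-0.67370·0.99041 + 0.73900·0.13815·0.37622) = -38.96398°
λ₂ = λ₁ + atan2(sin θ sin δ cos φ₁, cos δ − sin φ₁ sin φ₂) = -70.59668°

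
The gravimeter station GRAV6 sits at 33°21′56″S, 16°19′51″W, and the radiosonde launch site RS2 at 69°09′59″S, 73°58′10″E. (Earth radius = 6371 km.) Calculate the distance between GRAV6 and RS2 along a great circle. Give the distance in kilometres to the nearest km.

6580 km

GRAV6: φ = -33.36556°, λ = -16.33083°
RS2: φ = -69.16639°, λ = +73.96944°
Δφ = -35.8008°,  Δλ = 90.3003°
a = sin²(Δφ/2) + cos φ₁ cos φ₂ sin²(Δλ/2) = 0.243769
c = 2·arcsin(√a) = 1.032746 rad = 59.1720°
d = R·c = 6371 × 1.032746 = 6579.6 km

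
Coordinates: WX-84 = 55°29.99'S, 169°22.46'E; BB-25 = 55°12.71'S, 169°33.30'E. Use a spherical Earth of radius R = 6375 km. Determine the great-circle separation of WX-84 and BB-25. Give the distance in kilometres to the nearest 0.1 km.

WX-84: φ = -55.49983°, λ = +169.37433°
BB-25: φ = -55.21183°, λ = +169.55500°
Δφ = 0.2880°,  Δλ = 0.1807°
a = sin²(Δφ/2) + cos φ₁ cos φ₂ sin²(Δλ/2) = 0.000007
c = 2·arcsin(√a) = 0.005337 rad = 0.3058°
d = R·c = 6375 × 0.005337 = 34.0 km

34.0 km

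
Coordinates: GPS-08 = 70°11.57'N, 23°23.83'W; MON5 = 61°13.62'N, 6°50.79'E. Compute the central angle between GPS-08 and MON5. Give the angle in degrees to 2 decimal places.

GPS-08: φ = +70.19283°, λ = -23.39717°
MON5: φ = +61.22700°, λ = +6.84650°
Δφ = -8.9658°,  Δλ = 30.2437°
a = sin²(Δφ/2) + cos φ₁ cos φ₂ sin²(Δλ/2) = 0.017209
c = 2·arcsin(√a) = 0.263127 rad = 15.0761°

15.08°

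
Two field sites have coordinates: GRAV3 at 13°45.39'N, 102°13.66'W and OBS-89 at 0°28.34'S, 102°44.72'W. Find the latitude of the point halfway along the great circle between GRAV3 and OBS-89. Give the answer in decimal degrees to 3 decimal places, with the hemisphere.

GRAV3: φ = +13.75650°, λ = -102.22767°
OBS-89: φ = -0.47233°, λ = -102.74533°
Bx = cos φ₂ cos Δλ = 0.999925,  By = cos φ₂ sin Δλ = -0.009035
φₘ = atan2(sin φ₁ + sin φ₂, √((cos φ₁ + Bx)² + By²)) = 6.64215°
λₘ = λ₁ + atan2(By, cos φ₁ + Bx) = -102.49026°

6.642°N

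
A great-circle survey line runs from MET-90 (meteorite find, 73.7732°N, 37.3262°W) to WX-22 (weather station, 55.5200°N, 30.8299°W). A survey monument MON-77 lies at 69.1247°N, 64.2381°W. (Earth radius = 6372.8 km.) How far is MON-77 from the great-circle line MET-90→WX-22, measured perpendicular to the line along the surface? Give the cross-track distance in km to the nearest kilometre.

δ₁₃ = central angle MET-90→MON-77 = 0.167965 rad  (haversine)
θ₁₃ = bearing MET-90→MON-77 = 254.744°,  θ₁₂ = bearing MET-90→WX-22 = 168.316°
dₓₜ = R·arcsin(sin δ₁₃ · sin(θ₁₃ − θ₁₂)) = 6372.8·arcsin(0.16718·sin(86.428°)) = 1068.305 km
|dₓₜ| = 1068.305 km

1068 km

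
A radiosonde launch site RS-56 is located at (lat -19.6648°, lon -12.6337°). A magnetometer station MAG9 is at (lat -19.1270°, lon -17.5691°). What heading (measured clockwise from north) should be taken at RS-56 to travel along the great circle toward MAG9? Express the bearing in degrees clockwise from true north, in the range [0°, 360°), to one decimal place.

Δλ = -4.9354°
y = sin Δλ · cos φ₂ = -0.081283
x = cos φ₁ sin φ₂ − sin φ₁ cos φ₂ cos Δλ = 0.008207
θ = atan2(y, x) = -84.2342° → 275.7658° (mod 360°)

275.8°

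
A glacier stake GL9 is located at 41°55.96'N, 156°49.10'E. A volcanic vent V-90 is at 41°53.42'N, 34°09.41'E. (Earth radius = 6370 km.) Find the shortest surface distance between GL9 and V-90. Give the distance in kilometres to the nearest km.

9064 km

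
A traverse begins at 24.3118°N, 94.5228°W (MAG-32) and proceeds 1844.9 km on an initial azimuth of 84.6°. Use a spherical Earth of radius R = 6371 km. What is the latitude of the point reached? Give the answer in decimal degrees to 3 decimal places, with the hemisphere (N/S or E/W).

24.775°N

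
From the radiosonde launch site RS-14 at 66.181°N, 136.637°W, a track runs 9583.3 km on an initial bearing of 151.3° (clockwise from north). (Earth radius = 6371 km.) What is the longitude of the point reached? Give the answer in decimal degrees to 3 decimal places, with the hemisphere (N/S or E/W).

106.565°W

δ = d/R = 9583.3/6371 = 1.504207 rad
φ₂ = arcsin(sin φ₁ cos δ + cos φ₁ sin δ cos θ)
   = arcsin(0.91483·0.06654 + 0.40385·0.99778·-0.87715) = -17.01225°
λ₂ = λ₁ + atan2(sin θ sin δ cos φ₁, cos δ − sin φ₁ sin φ₂) = -106.56515°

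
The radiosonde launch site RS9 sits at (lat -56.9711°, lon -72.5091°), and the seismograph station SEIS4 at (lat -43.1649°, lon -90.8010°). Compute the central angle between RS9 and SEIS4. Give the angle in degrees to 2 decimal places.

Δφ = 13.8062°,  Δλ = -18.2919°
a = sin²(Δφ/2) + cos φ₁ cos φ₂ sin²(Δλ/2) = 0.024490
c = 2·arcsin(√a) = 0.314279 rad = 18.0068°

18.01°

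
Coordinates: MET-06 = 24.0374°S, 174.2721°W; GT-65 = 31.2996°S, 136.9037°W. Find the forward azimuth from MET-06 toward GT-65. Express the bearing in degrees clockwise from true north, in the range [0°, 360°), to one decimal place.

110.9°

Δλ = 37.3684°
y = sin Δλ · cos φ₂ = 0.518605
x = cos φ₁ sin φ₂ − sin φ₁ cos φ₂ cos Δλ = -0.197848
θ = atan2(y, x) = 110.8818° → 110.8818° (mod 360°)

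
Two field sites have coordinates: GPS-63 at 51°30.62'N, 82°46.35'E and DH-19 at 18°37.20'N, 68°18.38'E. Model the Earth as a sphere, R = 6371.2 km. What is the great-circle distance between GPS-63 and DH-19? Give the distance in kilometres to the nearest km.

GPS-63: φ = +51.51033°, λ = +82.77250°
DH-19: φ = +18.62000°, λ = +68.30633°
Δφ = -32.8903°,  Δλ = -14.4662°
a = sin²(Δφ/2) + cos φ₁ cos φ₂ sin²(Δλ/2) = 0.089494
c = 2·arcsin(√a) = 0.607615 rad = 34.8138°
d = R·c = 6371.2 × 0.607615 = 3871.2 km

3871 km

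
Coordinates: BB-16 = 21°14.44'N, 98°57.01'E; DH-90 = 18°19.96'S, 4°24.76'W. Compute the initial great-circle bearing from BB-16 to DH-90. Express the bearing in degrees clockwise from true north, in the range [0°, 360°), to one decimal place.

BB-16: φ = +21.24067°, λ = +98.95017°
DH-90: φ = -18.33267°, λ = -4.41267°
Δλ = -103.3628°
y = sin Δλ · cos φ₂ = -0.923546
x = cos φ₁ sin φ₂ − sin φ₁ cos φ₂ cos Δλ = -0.213686
θ = atan2(y, x) = -103.0276° → 256.9724° (mod 360°)

257.0°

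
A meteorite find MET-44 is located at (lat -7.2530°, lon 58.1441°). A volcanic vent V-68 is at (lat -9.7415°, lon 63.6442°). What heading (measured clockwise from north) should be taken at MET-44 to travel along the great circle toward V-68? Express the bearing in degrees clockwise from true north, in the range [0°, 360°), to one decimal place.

Δλ = 5.5001°
y = sin Δλ · cos φ₂ = 0.094465
x = cos φ₁ sin φ₂ − sin φ₁ cos φ₂ cos Δλ = -0.043992
θ = atan2(y, x) = 114.9710° → 114.9710° (mod 360°)

115.0°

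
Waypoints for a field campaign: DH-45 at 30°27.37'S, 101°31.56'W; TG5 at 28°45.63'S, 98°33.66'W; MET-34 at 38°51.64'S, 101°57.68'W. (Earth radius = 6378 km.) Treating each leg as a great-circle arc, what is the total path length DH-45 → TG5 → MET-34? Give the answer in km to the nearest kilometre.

1511 km

DH-45: φ = -30.45617°, λ = -101.52600°
TG5: φ = -28.76050°, λ = -98.56100°
MET-34: φ = -38.86067°, λ = -101.96133°
DH-45→TG5: c = 0.053849 rad, d = 343.45 km
TG5→MET-34: c = 0.183007 rad, d = 1167.22 km
Total = 343.45 + 1167.22 = 1510.67 km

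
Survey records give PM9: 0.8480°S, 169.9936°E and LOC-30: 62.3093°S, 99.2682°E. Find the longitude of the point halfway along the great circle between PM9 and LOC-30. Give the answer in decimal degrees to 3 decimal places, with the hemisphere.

Bx = cos φ₂ cos Δλ = 0.153395,  By = cos φ₂ sin Δλ = -0.438651
φₘ = atan2(sin φ₁ + sin φ₂, √((cos φ₁ + Bx)² + By²)) = -36.11520°
λₘ = λ₁ + atan2(By, cos φ₁ + Bx) = 149.16935°

149.169°E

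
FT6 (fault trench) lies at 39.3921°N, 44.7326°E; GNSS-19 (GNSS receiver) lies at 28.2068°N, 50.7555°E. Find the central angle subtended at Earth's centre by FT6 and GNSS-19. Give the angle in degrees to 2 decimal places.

12.25°

Δφ = -11.1853°,  Δλ = 6.0229°
a = sin²(Δφ/2) + cos φ₁ cos φ₂ sin²(Δλ/2) = 0.011377
c = 2·arcsin(√a) = 0.213734 rad = 12.2461°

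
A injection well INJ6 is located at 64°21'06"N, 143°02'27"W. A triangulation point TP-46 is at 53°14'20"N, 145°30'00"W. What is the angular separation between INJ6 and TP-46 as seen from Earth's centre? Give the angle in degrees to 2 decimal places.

11.18°

INJ6: φ = +64.35167°, λ = -143.04083°
TP-46: φ = +53.23889°, λ = -145.50000°
Δφ = -11.1128°,  Δλ = -2.4592°
a = sin²(Δφ/2) + cos φ₁ cos φ₂ sin²(Δλ/2) = 0.009494
c = 2·arcsin(√a) = 0.195188 rad = 11.1835°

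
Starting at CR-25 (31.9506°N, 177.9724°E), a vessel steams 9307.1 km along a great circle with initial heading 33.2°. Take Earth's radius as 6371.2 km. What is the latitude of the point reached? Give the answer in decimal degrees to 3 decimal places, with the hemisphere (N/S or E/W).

49.800°N

δ = d/R = 9307.1/6371.2 = 1.460808 rad
φ₂ = arcsin(sin φ₁ cos δ + cos φ₁ sin δ cos θ)
   = arcsin(0.52919·0.10977 + 0.84850·0.99396·0.83676) = 49.79994°
λ₂ = λ₁ + atan2(sin θ sin δ cos φ₁, cos δ − sin φ₁ sin φ₂) = -59.50784°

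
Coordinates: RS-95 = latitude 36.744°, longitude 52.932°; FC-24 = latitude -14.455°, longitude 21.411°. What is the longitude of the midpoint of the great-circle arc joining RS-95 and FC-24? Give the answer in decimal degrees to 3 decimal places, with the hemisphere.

Bx = cos φ₂ cos Δλ = 0.825463,  By = cos φ₂ sin Δλ = -0.506261
φₘ = atan2(sin φ₁ + sin φ₂, √((cos φ₁ + Bx)² + By²)) = 11.56432°
λₘ = λ₁ + atan2(By, cos φ₁ + Bx) = 35.64563°

35.646°E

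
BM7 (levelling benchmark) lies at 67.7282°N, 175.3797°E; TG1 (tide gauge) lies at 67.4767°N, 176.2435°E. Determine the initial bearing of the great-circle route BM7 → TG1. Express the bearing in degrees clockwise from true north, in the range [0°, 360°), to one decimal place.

127.0°

Δλ = 0.8638°
y = sin Δλ · cos φ₂ = 0.005775
x = cos φ₁ sin φ₂ − sin φ₁ cos φ₂ cos Δλ = -0.004349
θ = atan2(y, x) = 126.9845° → 126.9845° (mod 360°)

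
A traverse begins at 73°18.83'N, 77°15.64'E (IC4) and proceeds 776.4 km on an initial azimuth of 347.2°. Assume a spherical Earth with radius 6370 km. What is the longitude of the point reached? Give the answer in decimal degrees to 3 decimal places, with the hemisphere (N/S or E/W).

IC4: φ = +73.31383°, λ = +77.26067°
δ = d/R = 776.4/6370 = 0.121884 rad
φ₂ = arcsin(sin φ₁ cos δ + cos φ₁ sin δ cos θ)
   = arcsin(0.95789·0.99258 + 0.28713·0.12158·0.97515) = 80.00665°
λ₂ = λ₁ + atan2(sin θ sin δ cos φ₁, cos δ − sin φ₁ sin φ₂) = 68.33097°

68.331°E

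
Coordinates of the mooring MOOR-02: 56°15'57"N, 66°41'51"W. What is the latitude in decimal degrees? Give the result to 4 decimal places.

56° + 15′/60 + 57″/3600 = 56 + 0.25000 + 0.01583 = 56.2658°

56.2658°N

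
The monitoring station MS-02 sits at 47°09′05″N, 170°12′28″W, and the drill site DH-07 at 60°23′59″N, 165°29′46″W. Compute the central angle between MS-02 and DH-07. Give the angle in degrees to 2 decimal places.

13.53°

MS-02: φ = +47.15139°, λ = -170.20778°
DH-07: φ = +60.39972°, λ = -165.49611°
Δφ = 13.2483°,  Δλ = 4.7117°
a = sin²(Δφ/2) + cos φ₁ cos φ₂ sin²(Δλ/2) = 0.013875
c = 2·arcsin(√a) = 0.236129 rad = 13.5292°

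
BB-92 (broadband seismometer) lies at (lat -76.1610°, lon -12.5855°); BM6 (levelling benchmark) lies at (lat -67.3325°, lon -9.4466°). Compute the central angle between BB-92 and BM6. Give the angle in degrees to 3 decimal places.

8.880°

Δφ = 8.8285°,  Δλ = 3.1389°
a = sin²(Δφ/2) + cos φ₁ cos φ₂ sin²(Δλ/2) = 0.005993
c = 2·arcsin(√a) = 0.154985 rad = 8.8800°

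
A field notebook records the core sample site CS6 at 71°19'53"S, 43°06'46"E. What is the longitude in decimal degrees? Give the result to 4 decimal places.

43.1128°E

43° + 6′/60 + 46″/3600 = 43 + 0.10000 + 0.01278 = 43.1128°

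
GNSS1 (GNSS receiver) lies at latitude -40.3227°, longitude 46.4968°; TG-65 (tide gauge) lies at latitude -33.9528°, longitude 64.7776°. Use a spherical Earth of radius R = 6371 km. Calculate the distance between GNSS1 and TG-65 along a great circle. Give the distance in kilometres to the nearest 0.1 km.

1764.1 km

Δφ = 6.3699°,  Δλ = 18.2808°
a = sin²(Δφ/2) + cos φ₁ cos φ₂ sin²(Δλ/2) = 0.019046
c = 2·arcsin(√a) = 0.276896 rad = 15.8650°
d = R·c = 6371 × 0.276896 = 1764.1 km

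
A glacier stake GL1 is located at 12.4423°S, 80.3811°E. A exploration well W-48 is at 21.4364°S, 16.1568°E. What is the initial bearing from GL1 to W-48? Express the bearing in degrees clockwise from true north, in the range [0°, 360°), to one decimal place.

Δλ = -64.2243°
y = sin Δλ · cos φ₂ = -0.838210
x = cos φ₁ sin φ₂ − sin φ₁ cos φ₂ cos Δλ = -0.269675
θ = atan2(y, x) = -107.8344° → 252.1656° (mod 360°)

252.2°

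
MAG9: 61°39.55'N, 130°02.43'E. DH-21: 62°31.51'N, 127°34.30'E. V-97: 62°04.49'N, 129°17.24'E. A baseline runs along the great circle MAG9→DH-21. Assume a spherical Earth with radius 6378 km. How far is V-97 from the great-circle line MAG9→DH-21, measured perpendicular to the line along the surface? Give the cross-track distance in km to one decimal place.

12.5 km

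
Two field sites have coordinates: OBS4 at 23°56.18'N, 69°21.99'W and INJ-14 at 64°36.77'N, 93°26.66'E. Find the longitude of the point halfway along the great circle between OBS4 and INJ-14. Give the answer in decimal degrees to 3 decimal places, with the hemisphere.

55.266°W

OBS4: φ = +23.93633°, λ = -69.36650°
INJ-14: φ = +64.61283°, λ = +93.44433°
Bx = cos φ₂ cos Δλ = -0.409583,  By = cos φ₂ sin Δλ = 0.126702
φₘ = atan2(sin φ₁ + sin φ₂, √((cos φ₁ + Bx)² + By²)) = 68.33370°
λₘ = λ₁ + atan2(By, cos φ₁ + Bx) = -55.26625°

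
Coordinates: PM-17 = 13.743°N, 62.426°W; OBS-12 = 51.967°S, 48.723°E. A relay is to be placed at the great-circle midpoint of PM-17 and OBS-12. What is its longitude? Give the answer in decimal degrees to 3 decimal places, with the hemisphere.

Bx = cos φ₂ cos Δλ = -0.222291,  By = cos φ₂ sin Δλ = 0.574617
φₘ = atan2(sin φ₁ + sin φ₂, √((cos φ₁ + Bx)² + By²)) = -30.22789°
λₘ = λ₁ + atan2(By, cos φ₁ + Bx) = -24.93430°

24.934°W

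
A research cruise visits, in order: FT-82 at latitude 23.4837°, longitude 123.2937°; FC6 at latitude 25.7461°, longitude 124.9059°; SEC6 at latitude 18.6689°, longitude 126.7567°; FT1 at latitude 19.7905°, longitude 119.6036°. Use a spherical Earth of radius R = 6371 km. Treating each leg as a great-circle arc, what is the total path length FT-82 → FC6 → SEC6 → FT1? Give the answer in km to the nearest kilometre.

1871 km

FT-82→FC6: c = 0.047047 rad, d = 299.74 km
FC6→SEC6: c = 0.127083 rad, d = 809.64 km
SEC6→FT1: c = 0.119483 rad, d = 761.23 km
Total = 299.74 + 809.64 + 761.23 = 1870.61 km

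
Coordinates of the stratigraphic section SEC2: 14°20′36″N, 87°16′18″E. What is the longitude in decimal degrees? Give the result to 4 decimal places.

87° + 16′/60 + 18″/3600 = 87 + 0.26667 + 0.00500 = 87.2717°

87.2717°E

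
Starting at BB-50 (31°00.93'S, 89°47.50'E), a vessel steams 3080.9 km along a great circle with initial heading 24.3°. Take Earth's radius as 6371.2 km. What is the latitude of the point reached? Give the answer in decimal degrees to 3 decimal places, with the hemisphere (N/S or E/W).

5.338°S

BB-50: φ = -31.01550°, λ = +89.79167°
δ = d/R = 3080.9/6371.2 = 0.483567 rad
φ₂ = arcsin(sin φ₁ cos δ + cos φ₁ sin δ cos θ)
   = arcsin(-0.51527·0.88534 + 0.85703·0.46494·0.91140) = -5.33775°
λ₂ = λ₁ + atan2(sin θ sin δ cos φ₁, cos δ − sin φ₁ sin φ₂) = 100.87069°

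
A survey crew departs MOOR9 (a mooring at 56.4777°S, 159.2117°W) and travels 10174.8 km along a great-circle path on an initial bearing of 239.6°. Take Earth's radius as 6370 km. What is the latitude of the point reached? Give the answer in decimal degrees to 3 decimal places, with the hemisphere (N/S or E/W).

δ = d/R = 10174.8/6370 = 1.597300 rad
φ₂ = arcsin(sin φ₁ cos δ + cos φ₁ sin δ cos θ)
   = arcsin(-0.83367·-0.02650 + 0.55226·0.99965·-0.50603) = -14.90827°
λ₂ = λ₁ + atan2(sin θ sin δ cos φ₁, cos δ − sin φ₁ sin φ₂) = 83.94497°

14.908°S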